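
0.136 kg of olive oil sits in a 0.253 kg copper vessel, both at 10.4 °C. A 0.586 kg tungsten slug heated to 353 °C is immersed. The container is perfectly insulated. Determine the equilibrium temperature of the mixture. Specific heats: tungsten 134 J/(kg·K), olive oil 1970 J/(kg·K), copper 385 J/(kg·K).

T_f ≈ 71.0 °C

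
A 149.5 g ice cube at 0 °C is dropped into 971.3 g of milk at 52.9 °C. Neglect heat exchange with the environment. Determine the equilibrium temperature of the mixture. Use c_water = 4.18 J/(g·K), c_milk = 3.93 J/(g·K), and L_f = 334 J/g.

T_f ≈ 34.2 °C

Net heat exchanged in the isolated system is zero:
fusion: m_ice L_f = 149.5·334 = 49933
  warm the meltwater: 624.91 T
  milk: 3817.2(T − 52.9)
4442.1 T = 201930 − 49933 = 151997
T ≈ 34.22 °C. Since T > 0 °C, the all-ice-melts assumption holds.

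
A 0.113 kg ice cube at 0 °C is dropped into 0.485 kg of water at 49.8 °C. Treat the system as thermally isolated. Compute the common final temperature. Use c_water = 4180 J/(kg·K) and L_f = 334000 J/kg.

Heat gained plus heat lost sum to zero:
fusion: m_ice L_f = 0.113·334000 = 37742
  warm the meltwater: 472.34 T
  water: 2027.3(T − 49.8)
2499.6 T = 100960 − 37742 = 63218
T ≈ 25.29 °C. Since T > 0 °C, the all-ice-melts assumption holds.

T_f ≈ 25.3 °C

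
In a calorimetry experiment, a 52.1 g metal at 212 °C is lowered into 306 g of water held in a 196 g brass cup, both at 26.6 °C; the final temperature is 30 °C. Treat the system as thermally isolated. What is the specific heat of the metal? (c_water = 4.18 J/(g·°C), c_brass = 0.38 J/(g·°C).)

Net heat exchanged in the isolated system is zero:
52.1·c·(30 − 212) + 306·4.18·(30 − 26.6) + 196·0.38·(30 − 26.6) = 0
-9482.2 c = -4602.1
c = -4602.1/-9482.2 ≈ 0.4853 J/(g·°C)

c ≈ 0.485 J/(g·°C)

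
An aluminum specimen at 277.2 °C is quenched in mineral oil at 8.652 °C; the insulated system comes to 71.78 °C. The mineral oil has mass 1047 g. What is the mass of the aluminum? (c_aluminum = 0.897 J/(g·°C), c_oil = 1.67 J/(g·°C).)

m ≈ 599 g

Conservation of energy gives ΣQ = 0:
m×0.897×(71.78 − 277.2) + 1047×1.67×(71.78 − 8.652) = 0
-184.26 m = -110379
m = -110379/-184.26 ≈ 599 g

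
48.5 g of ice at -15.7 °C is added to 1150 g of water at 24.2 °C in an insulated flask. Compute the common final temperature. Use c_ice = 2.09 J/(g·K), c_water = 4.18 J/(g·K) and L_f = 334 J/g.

Conservation of energy gives ΣQ = 0:
warm ice to 0 °C: 48.5·2.09·(0 − (-15.7)) = 1591.4; latent heat to melt: 48.5·334 = 16199; meltwater 0→T: 48.5·4.18·T = 202.73 T; water: 4807(T − 24.2)
5009.7 T = 116329 − 17790 = 98539
T ≈ 19.67 °C. Since T > 0 °C, the all-ice-melts assumption holds.

T_f ≈ 19.7 °C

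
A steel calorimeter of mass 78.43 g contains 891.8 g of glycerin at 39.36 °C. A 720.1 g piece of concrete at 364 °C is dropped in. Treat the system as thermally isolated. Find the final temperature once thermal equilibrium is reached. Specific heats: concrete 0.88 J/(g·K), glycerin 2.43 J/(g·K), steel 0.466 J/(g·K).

Conservation of energy gives ΣQ = 0:
720.1·0.88·(T − 364) + 891.8·2.43·(T − 39.36) + 78.43·0.466·(T − 39.36) = 0
2837.3 T = 317397
T = 317397 / 2837.3 = 112 °C

T_f ≈ 111.9 °C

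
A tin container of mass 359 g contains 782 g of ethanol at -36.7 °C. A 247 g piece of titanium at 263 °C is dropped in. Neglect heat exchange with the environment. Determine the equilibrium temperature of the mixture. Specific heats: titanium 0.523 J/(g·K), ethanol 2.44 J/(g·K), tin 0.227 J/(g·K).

Setting the total heat transfer to zero:
247*0.523*(T − 263) + 782*2.44*(T − (-36.7)) + 359*0.227*(T − (-36.7)) = 0
129.18(T − 263) + 1908.1(T − (-36.7)) + 81.49(T − (-36.7)) = 0
2118.8 T = -39043
T = -39043 / 2118.8 = -18.4 °C

T_f ≈ -18.4 °C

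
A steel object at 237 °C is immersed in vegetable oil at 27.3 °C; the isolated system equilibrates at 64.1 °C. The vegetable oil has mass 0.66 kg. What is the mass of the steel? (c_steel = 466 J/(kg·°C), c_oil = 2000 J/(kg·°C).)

m ≈ 0.603 kg

Taking heat into each body as positive, Σ m c ΔT = 0:
m×466×(64.1 − 237) + 0.66×2000×(64.1 − 27.3) = 0
-80571 m = -48576
m = -48576/-80571 ≈ 0.6029 kg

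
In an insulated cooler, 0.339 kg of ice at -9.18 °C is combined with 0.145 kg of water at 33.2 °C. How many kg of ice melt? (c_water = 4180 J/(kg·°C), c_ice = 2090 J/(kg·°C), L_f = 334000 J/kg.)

Heat available from the water dropping to 0 °C: 0.145×4180×33.2 = 20123 J.
Warming the ice to 0 °C takes 0.339×2090×9.18 = 6504.1 J, leaving 13618 J for melting.
Fully melting the ice requires m_ice L_f = 0.339×334000 = 113226 J.
Since 13618 < 113226 J, not all the ice melts; equilibrium is at 0 °C.
m_melt = 13618 / L_f = 0.04077 kg.

m_melted ≈ 0.0408 kg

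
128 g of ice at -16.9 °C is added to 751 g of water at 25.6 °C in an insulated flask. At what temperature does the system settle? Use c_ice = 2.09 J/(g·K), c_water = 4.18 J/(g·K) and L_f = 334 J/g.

T_f ≈ 9.0 °C

Energy balance with sensible and latent terms:
ice -16.9→0 °C: 128·2.09·16.9 = 4521.1; melt ice: 128·334 = 42752; meltwater 0→T: 128·4.18·T = 535.04 T; water: 3139.2(T − 25.6)
3674.2 T = 80363 − 47273 = 33090
T ≈ 9.01 °C — above 0 °C, consistent with complete melting.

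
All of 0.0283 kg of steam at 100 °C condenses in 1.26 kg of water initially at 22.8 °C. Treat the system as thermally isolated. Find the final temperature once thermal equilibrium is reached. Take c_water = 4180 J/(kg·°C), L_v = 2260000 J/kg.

T_f ≈ 36.4 °C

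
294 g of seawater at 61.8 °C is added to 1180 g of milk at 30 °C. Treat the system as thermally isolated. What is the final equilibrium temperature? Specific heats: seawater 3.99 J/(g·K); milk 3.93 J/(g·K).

T_f ≈ 36.4 °C

Let T be the final temperature. ΣQ_i = 0:
294·3.99·(T − 61.8) + 1180·3.93·(T − 30) = 0
1173.1(T − 61.8) + 4637.4(T − 30) = 0
(1173.1 + 4637.4) T = 1173.1·61.8 + 4637.4·30
T ≈ 36.42 °C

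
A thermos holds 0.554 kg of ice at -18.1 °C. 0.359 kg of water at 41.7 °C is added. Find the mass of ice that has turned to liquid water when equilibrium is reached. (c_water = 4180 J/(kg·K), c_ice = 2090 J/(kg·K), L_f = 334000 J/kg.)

m_melted ≈ 0.125 kg

Heat available from the water dropping to 0 °C: 0.359×4180×41.7 = 62576 J.
Of that, 0.554×2090×18.1 = 20957 J goes to bring the ice to 0 °C, leaving 41619 J.
To melt every bit of ice: 0.554×334000 = 185036 J.
41619 J < 185036 J, so only part of the ice melts and the system sits at 0 °C.
m_melt = 41619 / L_f = 0.1246 kg.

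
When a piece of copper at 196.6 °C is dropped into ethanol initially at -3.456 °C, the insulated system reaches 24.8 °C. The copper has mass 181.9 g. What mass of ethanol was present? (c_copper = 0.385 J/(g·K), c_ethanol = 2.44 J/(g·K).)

Heat gained plus heat lost sum to zero:
181.9×0.385×(24.8 − 196.6) + m×2.44×(24.8 − (-3.456)) = 0
68.94 m = 12031
m = 12031/68.94 ≈ 174.5 g

m ≈ 175 g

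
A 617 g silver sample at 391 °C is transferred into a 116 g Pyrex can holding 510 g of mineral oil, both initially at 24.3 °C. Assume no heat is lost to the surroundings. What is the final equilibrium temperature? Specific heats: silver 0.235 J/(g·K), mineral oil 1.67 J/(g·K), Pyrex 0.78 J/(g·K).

T_f ≈ 73.2 °C

Conservation of energy gives ΣQ = 0:
617·0.235·(T − 391) + 510·1.67·(T − 24.3) + 116·0.78·(T − 24.3) = 0
145(T − 391) + 851.7(T − 24.3) + 90.48(T − 24.3) = 0
1087.2 T = 79588
T ≈ 73.21 °C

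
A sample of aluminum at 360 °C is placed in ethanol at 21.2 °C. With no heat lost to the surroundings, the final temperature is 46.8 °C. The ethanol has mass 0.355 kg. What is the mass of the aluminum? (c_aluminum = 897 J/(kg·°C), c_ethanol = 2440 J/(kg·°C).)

Heat lost by the aluminum = heat gained by the ethanol:
m×897×(360 − 46.8) = 0.355×2440×(46.8 − 21.2)
280940 m = 22175  ⇒  m ≈ 0.07893 kg

m ≈ 0.0789 kg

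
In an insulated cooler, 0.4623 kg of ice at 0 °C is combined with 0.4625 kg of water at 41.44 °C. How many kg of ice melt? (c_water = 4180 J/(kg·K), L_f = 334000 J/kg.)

m_melted ≈ 0.24 kg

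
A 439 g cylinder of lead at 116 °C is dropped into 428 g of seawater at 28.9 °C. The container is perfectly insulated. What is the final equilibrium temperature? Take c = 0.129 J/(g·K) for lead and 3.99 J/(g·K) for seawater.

T_f ≈ 31.7 °C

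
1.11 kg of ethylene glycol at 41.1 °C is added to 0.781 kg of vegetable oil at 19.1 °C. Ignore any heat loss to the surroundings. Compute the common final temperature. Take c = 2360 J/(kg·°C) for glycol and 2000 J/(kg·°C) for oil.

Net heat exchanged in the isolated system is zero:
1.11×2360×(T − 41.1) + 0.781×2000×(T − 19.1) = 0
(2619.6 + 1562) T = 2619.6×41.1 + 1562×19.1
T = 137500/4181.6 ≈ 32.88 °C

T_f ≈ 32.9 °C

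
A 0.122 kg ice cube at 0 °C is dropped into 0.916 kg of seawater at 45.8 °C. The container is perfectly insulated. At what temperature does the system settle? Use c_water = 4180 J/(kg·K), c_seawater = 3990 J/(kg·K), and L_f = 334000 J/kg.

T_f ≈ 30.4 °C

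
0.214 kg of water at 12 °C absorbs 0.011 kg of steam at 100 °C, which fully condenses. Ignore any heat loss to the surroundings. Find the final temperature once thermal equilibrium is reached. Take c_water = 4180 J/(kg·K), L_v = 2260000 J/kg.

T_f ≈ 42.7 °C

Setting the total heat transfer to zero:
condense steam: −0.011×2260000 = −24860; condensed water 100 °C→T: 45.98(T − 100); water warms: 0.214×4180×(T − 12) = 894.52(T − 12)
940.5 T = 24860 + 4598 + 10734 = 40192
T ≈ 42.73 °C — below 100 °C, confirming all the steam condensed.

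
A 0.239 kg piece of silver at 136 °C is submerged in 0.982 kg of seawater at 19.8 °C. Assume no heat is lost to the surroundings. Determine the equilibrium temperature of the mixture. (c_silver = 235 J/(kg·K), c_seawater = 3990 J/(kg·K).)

T_f ≈ 21.4 °C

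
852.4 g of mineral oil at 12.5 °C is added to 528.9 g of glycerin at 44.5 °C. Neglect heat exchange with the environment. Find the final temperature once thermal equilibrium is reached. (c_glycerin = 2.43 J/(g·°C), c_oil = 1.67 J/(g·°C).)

T_f ≈ 27.7 °C

Conservation of energy gives ΣQ = 0:
528.9*2.43*(T − 44.5) + 852.4*1.67*(T − 12.5) = 0
2708.7 T = 74986
T = 74986 / 2708.7 = 27.7 °C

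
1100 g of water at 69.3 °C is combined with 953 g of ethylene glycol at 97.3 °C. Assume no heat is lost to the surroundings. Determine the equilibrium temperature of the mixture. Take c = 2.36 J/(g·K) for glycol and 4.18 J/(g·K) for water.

T_f ≈ 78.5 °C

|Q_glycol| = |Q_water|:
953×2.36×(97.3 − T) = 1100×4.18×(T − 69.3)
2249.1(97.3 − T) = 4598(T − 69.3)
6847.1 T = 537477  ⇒  T ≈ 78.50 °C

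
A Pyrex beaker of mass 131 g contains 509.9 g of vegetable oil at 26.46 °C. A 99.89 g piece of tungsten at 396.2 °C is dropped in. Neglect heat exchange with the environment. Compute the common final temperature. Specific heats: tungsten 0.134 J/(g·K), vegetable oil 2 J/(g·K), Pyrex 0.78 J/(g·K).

Energy conservation, ΣQ = 0:
99.89×0.134×(T − 396.2) + 509.9×2×(T − 26.46) + 131×0.78×(T − 26.46) = 0
13.39(T − 396.2) + 1019.8(T − 26.46) + 102.18(T − 26.46) = 0
1135.4 T = 34991
T ≈ 30.82 °C

T_f ≈ 30.8 °C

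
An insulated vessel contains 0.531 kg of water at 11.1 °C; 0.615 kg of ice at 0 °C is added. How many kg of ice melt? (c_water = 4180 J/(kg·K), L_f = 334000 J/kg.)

m_melted ≈ 0.0738 kg

Water can give up m c ΔT = 0.531·4180·11.1 = 24637 J before reaching 0 °C.
To melt every bit of ice: 0.615·334000 = 205410 J.
That's not enough to melt it all — equilibrium is at 0 °C with ice remaining.
m_melted·334000 = 24637  ⇒  m_melted ≈ 0.07376 kg.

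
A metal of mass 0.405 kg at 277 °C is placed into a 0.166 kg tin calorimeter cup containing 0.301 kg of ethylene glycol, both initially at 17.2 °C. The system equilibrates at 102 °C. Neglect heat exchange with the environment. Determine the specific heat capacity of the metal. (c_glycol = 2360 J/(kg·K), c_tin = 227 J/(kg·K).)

c ≈ 895 J/(kg·K)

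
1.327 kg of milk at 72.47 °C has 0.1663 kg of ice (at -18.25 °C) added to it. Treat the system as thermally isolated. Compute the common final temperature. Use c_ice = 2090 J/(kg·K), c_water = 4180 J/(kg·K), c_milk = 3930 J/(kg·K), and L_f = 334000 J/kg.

T_f ≈ 53.5 °C

Heat gained plus heat lost sum to zero:
ice -18.25→0 °C: 0.1663×2090×18.25 = 6343.1
  melt ice: 0.1663×334000 = 55544
  warm the meltwater: 695.13 T
  milk cools: 1.327×3930×(T − 72.47) = 5215.1(T − 72.47)
5910.2 T = 377939 − 61887 = 316052
T ≈ 53.48 °C. Since T > 0 °C, the all-ice-melts assumption holds.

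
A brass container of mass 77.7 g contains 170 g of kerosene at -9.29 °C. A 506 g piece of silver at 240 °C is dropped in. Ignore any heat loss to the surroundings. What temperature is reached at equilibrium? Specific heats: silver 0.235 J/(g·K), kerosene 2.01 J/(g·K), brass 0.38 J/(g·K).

T_f ≈ 51.2 °C

T_f is the heat-capacity-weighted average of the initial temperatures:
T_f = (118.91·240 + 341.7·(-9.29) + 29.53·(-9.29)) / (118.91 + 341.7 + 29.53)
    = 25090 / 490.14 ≈ 51.19 °C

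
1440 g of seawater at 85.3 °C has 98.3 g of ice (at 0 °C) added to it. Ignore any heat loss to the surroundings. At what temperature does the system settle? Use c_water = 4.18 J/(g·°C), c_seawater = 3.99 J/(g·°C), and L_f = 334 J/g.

T_f ≈ 74.3 °C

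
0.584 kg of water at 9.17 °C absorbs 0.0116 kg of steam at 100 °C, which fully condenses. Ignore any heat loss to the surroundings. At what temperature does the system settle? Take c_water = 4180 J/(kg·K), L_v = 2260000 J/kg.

T_f ≈ 21.5 °C

Setting the total heat transfer to zero:
latent heat released on condensation: 0.0116×2260000 = 26216; condensed water 100 °C→T: 48.49(T − 100); water warms: 0.584×4180×(T − 9.17) = 2441.1(T − 9.17)
2489.6 T = 26216 + 4848.8 + 22385 = 53450
T ≈ 21.47 °C (< 100 °C, so full condensation is consistent).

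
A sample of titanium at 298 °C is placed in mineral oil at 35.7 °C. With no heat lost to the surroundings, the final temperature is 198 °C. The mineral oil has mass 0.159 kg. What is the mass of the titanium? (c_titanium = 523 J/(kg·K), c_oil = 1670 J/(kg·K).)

Heat lost by the titanium = heat gained by the oil:
m·523·(298 − 198) = 0.159·1670·(198 − 35.7)
52300 m = 43096  ⇒  m ≈ 0.824 kg

m ≈ 0.824 kg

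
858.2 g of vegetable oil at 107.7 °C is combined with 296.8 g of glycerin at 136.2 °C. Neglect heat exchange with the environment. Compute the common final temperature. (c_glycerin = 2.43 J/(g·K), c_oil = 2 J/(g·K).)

T_f ≈ 116.1 °C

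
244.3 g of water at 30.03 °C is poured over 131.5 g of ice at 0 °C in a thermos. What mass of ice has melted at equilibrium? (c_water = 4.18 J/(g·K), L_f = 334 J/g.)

Heat available from the water dropping to 0 °C: 244.3×4.18×30.03 = 30666 J.
Fully melting the ice requires m_ice L_f = 131.5×334 = 43921 J.
Since 30666 < 43921 J, not all the ice melts; equilibrium is at 0 °C.
m_melt = 30666 / L_f = 91.81 g.

m_melted ≈ 91.8 g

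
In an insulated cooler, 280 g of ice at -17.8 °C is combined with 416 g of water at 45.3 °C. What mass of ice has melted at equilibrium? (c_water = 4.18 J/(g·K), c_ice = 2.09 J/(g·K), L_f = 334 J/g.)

m_melted ≈ 205 g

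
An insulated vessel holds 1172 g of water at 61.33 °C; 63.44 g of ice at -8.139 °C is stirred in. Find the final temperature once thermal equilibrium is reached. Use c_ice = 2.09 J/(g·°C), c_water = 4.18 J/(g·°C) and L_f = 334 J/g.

T_f ≈ 53.9 °C

Energy balance with sensible and latent terms:
warm ice to 0 °C: 63.44×2.09×(0 − (-8.139)) = 1079.1
  melt ice: 63.44×334 = 21189
  warm the meltwater: 265.18 T
  water: 4899(T − 61.33)
5164.1 T = 300453 − 22268 = 278185
T ≈ 53.87 °C (positive, so assuming full melt was valid).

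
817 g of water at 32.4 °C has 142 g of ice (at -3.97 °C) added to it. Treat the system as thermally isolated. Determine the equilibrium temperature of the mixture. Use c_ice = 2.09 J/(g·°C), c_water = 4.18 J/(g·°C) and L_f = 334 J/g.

T_f ≈ 15.5 °C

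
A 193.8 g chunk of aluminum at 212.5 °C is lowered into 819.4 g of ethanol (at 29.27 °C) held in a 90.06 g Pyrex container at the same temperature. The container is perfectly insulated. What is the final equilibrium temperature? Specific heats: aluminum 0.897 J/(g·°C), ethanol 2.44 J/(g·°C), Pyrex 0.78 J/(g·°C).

T_f ≈ 43.5 °C

Net heat exchanged in the isolated system is zero:
193.8*0.897*(T − 212.5) + 819.4*2.44*(T − 29.27) + 90.06*0.78*(T − 29.27) = 0
(173.84 + 1999.3 + 70.25) T = 173.84*212.5 + 1999.3*29.27 + 70.25*29.27
T = 97517/2243.4 ≈ 43.47 °C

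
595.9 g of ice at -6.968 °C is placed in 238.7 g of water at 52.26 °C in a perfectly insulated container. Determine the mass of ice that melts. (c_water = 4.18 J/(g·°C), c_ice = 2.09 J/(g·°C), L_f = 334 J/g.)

m_melted ≈ 130 g

Water can give up m c ΔT = 238.7×4.18×52.26 = 52143 J before reaching 0 °C.
Of that, 595.9×2.09×6.968 = 8678.2 J goes to bring the ice to 0 °C, leaving 43465 J.
Melting all 595.9 g of ice would need 595.9×334 = 199031 J.
Since 43465 < 199031 J, not all the ice melts; equilibrium is at 0 °C.
Mass melted = 43465/334 ≈ 130.1 g.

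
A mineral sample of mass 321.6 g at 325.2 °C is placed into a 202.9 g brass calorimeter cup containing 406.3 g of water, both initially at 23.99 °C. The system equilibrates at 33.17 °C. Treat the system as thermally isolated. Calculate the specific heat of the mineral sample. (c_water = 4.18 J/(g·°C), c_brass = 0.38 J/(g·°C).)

Conservation of energy gives ΣQ = 0:
321.6·c·(33.17 − 325.2) + 406.3·4.18·(33.17 − 23.99) + 202.9·0.38·(33.17 − 23.99) = 0
-93917 c = -16299
c = -16299/-93917 ≈ 0.1735 J/(g·°C)

c ≈ 0.174 J/(g·°C)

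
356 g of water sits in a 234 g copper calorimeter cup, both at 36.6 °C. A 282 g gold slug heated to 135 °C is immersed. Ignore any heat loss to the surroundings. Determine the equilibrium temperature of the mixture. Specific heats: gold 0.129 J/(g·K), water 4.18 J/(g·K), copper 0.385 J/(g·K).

T_f ≈ 38.8 °C

T_f = Σ m_i c_i T_i / Σ m_i c_i:
T_f = (36.38*135 + 1488.1*36.6 + 90.09*36.6) / (36.38 + 1488.1 + 90.09)
    = 62672 / 1614.5 ≈ 38.82 °C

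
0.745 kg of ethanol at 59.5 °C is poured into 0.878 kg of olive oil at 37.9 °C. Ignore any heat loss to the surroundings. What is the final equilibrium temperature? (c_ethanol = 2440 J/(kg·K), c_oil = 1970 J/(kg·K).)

T_f ≈ 49.0 °C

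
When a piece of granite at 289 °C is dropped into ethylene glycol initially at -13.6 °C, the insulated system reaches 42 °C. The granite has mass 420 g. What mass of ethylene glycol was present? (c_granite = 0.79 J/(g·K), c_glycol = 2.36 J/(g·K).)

Net heat exchanged in the isolated system is zero:
420×0.79×(42 − 289) + m×2.36×(42 − (-13.6)) = 0
131.22 m = 81955
m = 81955/131.22 ≈ 624.6 g

m ≈ 625 g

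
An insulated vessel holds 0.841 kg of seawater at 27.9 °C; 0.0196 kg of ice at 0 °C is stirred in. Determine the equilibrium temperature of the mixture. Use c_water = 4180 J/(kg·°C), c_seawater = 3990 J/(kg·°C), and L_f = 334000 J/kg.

T_f ≈ 25.3 °C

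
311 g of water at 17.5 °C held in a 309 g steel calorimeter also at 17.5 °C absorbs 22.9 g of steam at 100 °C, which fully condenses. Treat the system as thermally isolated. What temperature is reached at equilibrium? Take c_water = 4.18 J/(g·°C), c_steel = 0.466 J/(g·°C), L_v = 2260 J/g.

Net heat exchanged in the isolated system is zero:
latent heat released on condensation: 22.9×2260 = 51754
  condensate cools 100→T: 22.9×4.18×(T − 100) = 95.72(T − 100)
  water warms: 311×4.18×(T − 17.5) = 1300(T − 17.5)
  cup: 143.99(T − 17.5)
1539.7 T = 51754 + 9572.2 + 25270 = 86596
T ≈ 56.24 °C — below 100 °C, confirming all the steam condensed.

T_f ≈ 56.2 °C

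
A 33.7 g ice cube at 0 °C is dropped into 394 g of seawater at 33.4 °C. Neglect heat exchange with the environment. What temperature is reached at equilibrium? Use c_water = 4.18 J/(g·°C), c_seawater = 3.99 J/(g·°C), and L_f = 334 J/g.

Net heat exchanged in the isolated system is zero:
fusion: m_ice L_f = 33.7×334 = 11256; warm the meltwater: 140.87 T; seawater: 1572.1(T − 33.4)
1712.9 T = 52507 − 11256 = 41251
T ≈ 24.08 °C — above 0 °C, consistent with complete melting.

T_f ≈ 24.1 °C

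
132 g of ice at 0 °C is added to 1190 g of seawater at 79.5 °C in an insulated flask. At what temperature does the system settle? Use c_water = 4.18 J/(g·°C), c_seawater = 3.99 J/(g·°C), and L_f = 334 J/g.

T_f ≈ 62.9 °C

Taking heat into each body as positive, Σ m c ΔT = 0:
latent heat to melt: 132×334 = 44088
  meltwater 0→T: 132×4.18×T = 551.76 T
  seawater: 4748.1(T − 79.5)
5299.9 T = 377474 − 44088 = 333386
T ≈ 62.90 °C — above 0 °C, consistent with complete melting.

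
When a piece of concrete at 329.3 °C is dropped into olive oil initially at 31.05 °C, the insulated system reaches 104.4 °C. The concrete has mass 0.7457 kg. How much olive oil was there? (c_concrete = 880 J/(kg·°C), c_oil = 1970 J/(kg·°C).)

Heat lost by the concrete = heat gained by the oil:
0.7457×880×(329.3 − 104.4) = m×1970×(104.4 − 31.05)
144500 m = 147583  ⇒  m ≈ 1.021 kg

m ≈ 1.02 kg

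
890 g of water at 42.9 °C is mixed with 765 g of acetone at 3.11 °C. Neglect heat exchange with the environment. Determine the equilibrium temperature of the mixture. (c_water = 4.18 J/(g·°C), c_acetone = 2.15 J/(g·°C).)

T_f ≈ 30.7 °C

Set heat shed by the hot body equal to heat absorbed by the cold body:
890*4.18*(42.9 − T) = 765*2.15*(T − 3.11)
3720.2(42.9 − T) = 1644.8(T − 3.11)
5364.9 T = 164712  ⇒  T ≈ 30.70 °C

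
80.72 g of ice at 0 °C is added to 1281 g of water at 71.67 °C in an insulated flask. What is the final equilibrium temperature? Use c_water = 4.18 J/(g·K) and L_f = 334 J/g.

Taking heat into each body as positive, Σ m c ΔT = 0:
latent heat to melt: 80.72·334 = 26960
  meltwater 0→T: 80.72·4.18·T = 337.41 T
  water cools: 1281·4.18·(T − 71.67) = 5354.6(T − 71.67)
5692 T = 383763 − 26960 = 356802
T ≈ 62.68 °C (positive, so assuming full melt was valid).

T_f ≈ 62.7 °C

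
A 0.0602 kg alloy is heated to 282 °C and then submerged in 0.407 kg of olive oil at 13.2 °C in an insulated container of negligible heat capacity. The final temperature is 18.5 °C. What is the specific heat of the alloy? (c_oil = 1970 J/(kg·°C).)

c ≈ 268 J/(kg·°C)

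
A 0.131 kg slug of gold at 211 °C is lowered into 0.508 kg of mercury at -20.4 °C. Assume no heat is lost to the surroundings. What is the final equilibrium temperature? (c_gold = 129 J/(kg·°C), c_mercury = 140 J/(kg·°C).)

T_f ≈ 24.0 °C

Heat lost by the gold equals heat gained by the mercury:
0.131·129·(211 − T) = 0.508·140·(T − (-20.4))
16.9(211 − T) = 71.12(T − (-20.4))
88.02 T = 2114.8  ⇒  T ≈ 24.03 °C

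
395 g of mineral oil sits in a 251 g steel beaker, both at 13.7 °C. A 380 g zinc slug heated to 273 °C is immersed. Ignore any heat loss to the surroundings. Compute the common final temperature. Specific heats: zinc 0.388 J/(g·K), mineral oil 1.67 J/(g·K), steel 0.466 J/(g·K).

T_f ≈ 55.1 °C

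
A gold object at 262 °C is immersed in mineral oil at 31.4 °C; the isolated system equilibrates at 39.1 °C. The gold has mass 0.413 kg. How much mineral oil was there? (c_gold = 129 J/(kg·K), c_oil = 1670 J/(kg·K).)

m ≈ 0.924 kg

Let T be the final temperature. ΣQ_i = 0:
0.413×129×(39.1 − 262) + m×1670×(39.1 − 31.4) = 0
12859 m = 11875
m = 11875/12859 ≈ 0.9235 kg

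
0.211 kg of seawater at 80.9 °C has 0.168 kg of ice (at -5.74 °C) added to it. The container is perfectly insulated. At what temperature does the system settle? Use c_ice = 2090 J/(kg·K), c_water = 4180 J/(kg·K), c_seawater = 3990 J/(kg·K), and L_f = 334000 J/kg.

T_f ≈ 6.5 °C

Energy conservation, ΣQ = 0:
warm ice to 0 °C: 0.168×2090×(0 − (-5.74)) = 2015.4
  fusion: m_ice L_f = 0.168×334000 = 56112
  meltwater 0→T: 0.168×4180×T = 702.24 T
  seawater: 841.89(T − 80.9)
1544.1 T = 68109 − 58127 = 9981.5
T ≈ 6.46 °C — above 0 °C, consistent with complete melting.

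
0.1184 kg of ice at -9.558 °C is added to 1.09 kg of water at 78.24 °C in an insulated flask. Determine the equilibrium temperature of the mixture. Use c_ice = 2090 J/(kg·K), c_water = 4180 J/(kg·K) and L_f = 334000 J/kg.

T_f ≈ 62.3 °C

Heat gained plus heat lost sum to zero:
warm ice to 0 °C: 0.1184×2090×(0 − (-9.558)) = 2365.2; melt ice: 0.1184×334000 = 39546; meltwater 0→T: 0.1184×4180×T = 494.91 T; water cools: 1.09×4180×(T − 78.24) = 4556.2(T − 78.24)
5051.1 T = 356477 − 41911 = 314566
T ≈ 62.28 °C (positive, so assuming full melt was valid).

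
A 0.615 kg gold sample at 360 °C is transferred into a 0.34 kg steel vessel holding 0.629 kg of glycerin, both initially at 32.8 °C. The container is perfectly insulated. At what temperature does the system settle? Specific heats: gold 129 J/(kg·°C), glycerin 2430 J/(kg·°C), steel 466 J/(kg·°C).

T_f is the heat-capacity-weighted average of the initial temperatures:
T_f = (79.33×360 + 1528.5×32.8 + 158.44×32.8) / (79.33 + 1528.5 + 158.44)
    = 83891 / 1766.2 ≈ 47.50 °C

T_f ≈ 47.5 °C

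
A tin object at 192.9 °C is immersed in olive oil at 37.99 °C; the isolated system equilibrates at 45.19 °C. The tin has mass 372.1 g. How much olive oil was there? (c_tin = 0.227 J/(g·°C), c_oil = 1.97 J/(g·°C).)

m ≈ 880 g

Heat lost by the tin = heat gained by the oil:
372.1×0.227×(192.9 − 45.19) = m×1.97×(45.19 − 37.99)
14.18 m = 12477  ⇒  m ≈ 879.6 g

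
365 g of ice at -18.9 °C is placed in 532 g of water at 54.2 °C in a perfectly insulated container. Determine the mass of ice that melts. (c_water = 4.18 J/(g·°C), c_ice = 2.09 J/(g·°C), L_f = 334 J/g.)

Heat available from the water dropping to 0 °C: 532×4.18×54.2 = 120528 J.
Warming the ice to 0 °C takes 365×2.09×18.9 = 14418 J, leaving 106110 J for melting.
To melt every bit of ice: 365×334 = 121910 J.
That's not enough to melt it all — equilibrium is at 0 °C with ice remaining.
Mass melted = 106110/334 ≈ 317.7 g.

m_melted ≈ 318 g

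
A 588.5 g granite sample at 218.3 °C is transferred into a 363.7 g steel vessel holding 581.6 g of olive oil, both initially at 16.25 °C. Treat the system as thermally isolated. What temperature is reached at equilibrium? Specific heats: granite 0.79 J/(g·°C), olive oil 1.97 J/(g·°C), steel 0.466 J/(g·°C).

T_f ≈ 69.0 °C

Net heat exchanged in the isolated system is zero:
588.5*0.79*(T − 218.3) + 581.6*1.97*(T − 16.25) + 363.7*0.466*(T − 16.25) = 0
464.92(T − 218.3) + 1145.8(T − 16.25) + 169.48(T − 16.25) = 0
(464.92 + 1145.8 + 169.48) T = 464.92*218.3 + 1145.8*16.25 + 169.48*16.25
T ≈ 69.02 °C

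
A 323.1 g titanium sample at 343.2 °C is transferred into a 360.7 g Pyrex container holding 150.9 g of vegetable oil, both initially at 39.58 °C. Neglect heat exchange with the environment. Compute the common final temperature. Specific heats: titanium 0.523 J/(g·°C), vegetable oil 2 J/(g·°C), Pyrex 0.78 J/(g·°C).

T_f ≈ 107.8 °C

Let T be the final temperature. ΣQ_i = 0:
323.1·0.523·(T − 343.2) + 150.9·2·(T − 39.58) + 360.7·0.78·(T − 39.58) = 0
168.98(T − 343.2) + 301.8(T − 39.58) + 281.35(T − 39.58) = 0
(168.98 + 301.8 + 281.35) T = 168.98·343.2 + 301.8·39.58 + 281.35·39.58
T = 81075 / 752.13 = 108 °C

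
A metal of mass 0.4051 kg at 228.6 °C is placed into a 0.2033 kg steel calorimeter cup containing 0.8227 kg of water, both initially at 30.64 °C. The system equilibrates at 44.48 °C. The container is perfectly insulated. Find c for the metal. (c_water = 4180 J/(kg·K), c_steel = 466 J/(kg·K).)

Energy conservation, ΣQ = 0:
0.4051·c·(44.48 − 228.6) + 0.8227·4180·(44.48 − 30.64) + 0.2033·466·(44.48 − 30.64) = 0
-74.59 c = -48905
c = -48905/-74.59 ≈ 655.7 J/(kg·K)

c ≈ 656 J/(kg·K)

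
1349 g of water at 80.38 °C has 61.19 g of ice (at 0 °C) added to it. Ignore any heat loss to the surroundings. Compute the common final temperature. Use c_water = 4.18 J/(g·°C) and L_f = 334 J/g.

T_f ≈ 73.4 °C

Energy balance with sensible and latent terms:
fusion: m_ice L_f = 61.19·334 = 20437
  warm the meltwater: 255.77 T
  water cools: 1349·4.18·(T − 80.38) = 5638.8(T − 80.38)
5894.6 T = 453248 − 20437 = 432811
T ≈ 73.43 °C. Since T > 0 °C, the all-ice-melts assumption holds.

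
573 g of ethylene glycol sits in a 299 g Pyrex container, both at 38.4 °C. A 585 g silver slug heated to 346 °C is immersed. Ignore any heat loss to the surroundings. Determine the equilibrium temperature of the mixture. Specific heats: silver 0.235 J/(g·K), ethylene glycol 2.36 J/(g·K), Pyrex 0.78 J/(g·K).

T_f ≈ 62.9 °C

Net heat exchanged in the isolated system is zero:
585*0.235*(T − 346) + 573*2.36*(T − 38.4) + 299*0.78*(T − 38.4) = 0
137.47(T − 346) + 1352.3(T − 38.4) + 233.22(T − 38.4) = 0
(137.47 + 1352.3 + 233.22) T = 137.47*346 + 1352.3*38.4 + 233.22*38.4
T ≈ 62.94 °C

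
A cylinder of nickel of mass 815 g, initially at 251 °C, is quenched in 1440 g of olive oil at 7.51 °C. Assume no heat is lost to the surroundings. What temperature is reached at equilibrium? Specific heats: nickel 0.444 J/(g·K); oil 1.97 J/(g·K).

T_f ≈ 35.1 °C

With ΣQ=0 the equilibrium temperature is the m·c-weighted mean:
T_f = (361.86×251 + 2836.8×7.51) / (361.86 + 2836.8)
    = 112131 / 3198.7 ≈ 35.06 °C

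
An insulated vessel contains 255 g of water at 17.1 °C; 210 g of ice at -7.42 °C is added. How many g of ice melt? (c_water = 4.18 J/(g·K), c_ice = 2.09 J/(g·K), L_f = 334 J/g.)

Heat available from the water dropping to 0 °C: 255×4.18×17.1 = 18227 J.
Of that, 210×2.09×7.42 = 3256.6 J goes to bring the ice to 0 °C, leaving 14970 J.
Fully melting the ice requires m_ice L_f = 210×334 = 70140 J.
14970 J < 70140 J, so only part of the ice melts and the system sits at 0 °C.
m_melted×334 = 14970  ⇒  m_melted ≈ 44.82 g.

m_melted ≈ 44.8 g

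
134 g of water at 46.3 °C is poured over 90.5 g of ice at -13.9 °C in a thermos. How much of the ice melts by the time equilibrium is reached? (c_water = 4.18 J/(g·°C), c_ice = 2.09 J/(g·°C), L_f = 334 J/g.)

m_melted ≈ 69.8 g

Heat available from the water dropping to 0 °C: 134×4.18×46.3 = 25934 J.
Of that, 90.5×2.09×13.9 = 2629.1 J goes to bring the ice to 0 °C, leaving 23304 J.
Fully melting the ice requires m_ice L_f = 90.5×334 = 30227 J.
That's not enough to melt it all — equilibrium is at 0 °C with ice remaining.
m_melt = 23304 / L_f = 69.77 g.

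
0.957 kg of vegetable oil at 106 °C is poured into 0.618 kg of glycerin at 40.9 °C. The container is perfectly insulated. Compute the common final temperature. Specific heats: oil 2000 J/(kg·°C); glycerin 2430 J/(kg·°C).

T_f = Σ m_i c_i T_i / Σ m_i c_i:
T_f = (1914×106 + 1501.7×40.9) / (1914 + 1501.7)
    = 264305 / 3415.7 ≈ 77.38 °C

T_f ≈ 77.4 °C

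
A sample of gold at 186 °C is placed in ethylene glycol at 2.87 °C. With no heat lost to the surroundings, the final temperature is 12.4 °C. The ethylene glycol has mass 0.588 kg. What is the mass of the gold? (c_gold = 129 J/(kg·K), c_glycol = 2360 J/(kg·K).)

Conservation of energy gives ΣQ = 0:
m×129×(12.4 − 186) + 0.588×2360×(12.4 − 2.87) = 0
-22394 m = -13225
m = -13225/-22394 ≈ 0.5905 kg

m ≈ 0.591 kg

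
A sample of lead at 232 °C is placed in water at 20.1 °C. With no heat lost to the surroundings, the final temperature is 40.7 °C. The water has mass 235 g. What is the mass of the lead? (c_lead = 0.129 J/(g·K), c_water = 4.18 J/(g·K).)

m ≈ 820 g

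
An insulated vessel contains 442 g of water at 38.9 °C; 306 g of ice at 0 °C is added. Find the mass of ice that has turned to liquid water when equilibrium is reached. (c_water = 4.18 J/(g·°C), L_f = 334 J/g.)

Water can give up m c ΔT = 442·4.18·38.9 = 71870 J before reaching 0 °C.
Fully melting the ice requires m_ice L_f = 306·334 = 102204 J.
71870 J < 102204 J, so only part of the ice melts and the system sits at 0 °C.
m_melted·334 = 71870  ⇒  m_melted ≈ 215.2 g.

m_melted ≈ 215 g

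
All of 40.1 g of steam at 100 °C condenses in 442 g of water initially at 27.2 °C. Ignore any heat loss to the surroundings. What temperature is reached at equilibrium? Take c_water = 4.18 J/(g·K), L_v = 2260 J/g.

Energy conservation, ΣQ = 0:
latent heat released on condensation: 40.1×2260 = 90626; condensate cools 100→T: 40.1×4.18×(T − 100) = 167.62(T − 100); water warms: 442×4.18×(T − 27.2) = 1847.6(T − 27.2)
2015.2 T = 90626 + 16762 + 50254 = 157641
T ≈ 78.23 °C — below 100 °C, confirming all the steam condensed.

T_f ≈ 78.2 °C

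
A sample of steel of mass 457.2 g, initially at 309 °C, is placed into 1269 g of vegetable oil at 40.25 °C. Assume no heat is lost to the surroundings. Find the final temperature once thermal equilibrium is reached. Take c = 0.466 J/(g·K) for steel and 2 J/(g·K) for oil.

T_f = Σ m_i c_i T_i / Σ m_i c_i:
T_f = (213.06*309 + 2538*40.25) / (213.06 + 2538)
    = 167989 / 2751.1 ≈ 61.06 °C

T_f ≈ 61.1 °C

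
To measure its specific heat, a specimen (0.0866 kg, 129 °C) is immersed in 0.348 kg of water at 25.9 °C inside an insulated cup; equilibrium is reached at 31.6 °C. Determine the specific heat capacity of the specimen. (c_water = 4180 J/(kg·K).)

c ≈ 983 J/(kg·K)

Heat lost by the specimen = heat gained by the water:
0.0866·c·(129 − 31.6) = 0.348·4180·(31.6 − 25.9)
8.435 c = 8291.4  ⇒  c ≈ 983 J/(kg·K)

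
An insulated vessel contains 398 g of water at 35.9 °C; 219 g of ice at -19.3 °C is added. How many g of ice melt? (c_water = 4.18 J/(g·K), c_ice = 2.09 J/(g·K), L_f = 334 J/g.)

m_melted ≈ 152 g

Water can give up m c ΔT = 398·4.18·35.9 = 59725 J before reaching 0 °C.
Of that, 219·2.09·19.3 = 8833.8 J goes to bring the ice to 0 °C, leaving 50891 J.
Fully melting the ice requires m_ice L_f = 219·334 = 73146 J.
That's not enough to melt it all — equilibrium is at 0 °C with ice remaining.
Mass melted = 50891/334 ≈ 152.4 g.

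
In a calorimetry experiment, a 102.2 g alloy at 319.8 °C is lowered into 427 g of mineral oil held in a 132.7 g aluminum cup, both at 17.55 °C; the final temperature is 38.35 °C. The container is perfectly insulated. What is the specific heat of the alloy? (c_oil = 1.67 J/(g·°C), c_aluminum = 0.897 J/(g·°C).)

c ≈ 0.602 J/(g·°C)

Energy conservation, ΣQ = 0:
102.2·c·(38.35 − 319.8) + 427·1.67·(38.35 − 17.55) + 132.7·0.897·(38.35 − 17.55) = 0
-28764 c = -17308
c = -17308/-28764 ≈ 0.6017 J/(g·°C)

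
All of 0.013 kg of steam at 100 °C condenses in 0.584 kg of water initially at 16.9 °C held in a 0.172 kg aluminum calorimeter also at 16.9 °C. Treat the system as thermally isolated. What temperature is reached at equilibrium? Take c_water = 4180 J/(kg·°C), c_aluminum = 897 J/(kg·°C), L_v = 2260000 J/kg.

Sum of m c ΔT and latent-heat terms is zero:
condense steam: −0.013×2260000 = −29380; condensate cools 100→T: 0.013×4180×(T − 100) = 54.34(T − 100); original water: 2441.1(T − 16.9); aluminum cup: 0.172×897×(T − 16.9) = 154.28(T − 16.9)
2649.7 T = 29380 + 5434 + 43862 = 78676
T ≈ 29.69 °C (< 100 °C, so full condensation is consistent).

T_f ≈ 29.7 °C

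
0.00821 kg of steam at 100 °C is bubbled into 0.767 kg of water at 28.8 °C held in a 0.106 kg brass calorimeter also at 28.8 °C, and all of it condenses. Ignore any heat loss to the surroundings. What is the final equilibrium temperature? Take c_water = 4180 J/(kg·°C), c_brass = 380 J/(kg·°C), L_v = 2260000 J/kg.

Sum of m c ΔT and latent-heat terms is zero:
steam→water at 100 °C releases m L_v = 0.00821·2260000 = 18555; condensate cools 100→T: 0.00821·4180·(T − 100) = 34.32(T − 100); original water: 3206.1(T − 28.8); brass cup: 0.106·380·(T − 28.8) = 40.28(T − 28.8)
3280.7 T = 18555 + 3431.8 + 93495 = 115481
T ≈ 35.20 °C — below 100 °C, confirming all the steam condensed.

T_f ≈ 35.2 °C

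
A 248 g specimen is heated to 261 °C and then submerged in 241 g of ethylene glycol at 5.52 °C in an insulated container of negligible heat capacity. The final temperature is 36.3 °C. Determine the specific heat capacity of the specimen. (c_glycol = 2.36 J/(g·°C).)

m_s c (T_s − T_f) = m_glycol c_glycol (T_f − T_0):
248×c×(261 − 36.3) = 241×2.36×(36.3 − 5.52)
55726 c = 17506  ⇒  c ≈ 0.3142 J/(g·°C)

c ≈ 0.314 J/(g·°C)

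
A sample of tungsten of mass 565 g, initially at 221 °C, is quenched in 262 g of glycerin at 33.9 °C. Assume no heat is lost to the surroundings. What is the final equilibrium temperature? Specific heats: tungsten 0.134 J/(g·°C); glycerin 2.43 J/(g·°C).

With ΣQ=0 the equilibrium temperature is the m·c-weighted mean:
T_f = (75.71*221 + 636.66*33.9) / (75.71 + 636.66)
    = 38315 / 712.37 ≈ 53.78 °C

T_f ≈ 53.8 °C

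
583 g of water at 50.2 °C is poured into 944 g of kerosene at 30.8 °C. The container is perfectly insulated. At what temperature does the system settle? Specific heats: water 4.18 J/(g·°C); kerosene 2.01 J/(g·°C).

Let T be the final temperature. ΣQ_i = 0:
583·4.18·(T − 50.2) + 944·2.01·(T − 30.8) = 0
4334.4 T = 180776
T ≈ 41.71 °C

T_f ≈ 41.7 °C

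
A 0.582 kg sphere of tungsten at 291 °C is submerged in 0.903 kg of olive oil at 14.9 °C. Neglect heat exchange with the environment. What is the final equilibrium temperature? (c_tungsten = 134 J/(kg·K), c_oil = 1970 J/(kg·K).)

Heat lost by the tungsten equals heat gained by the oil:
0.582*134*(291 − T) = 0.903*1970*(T − 14.9)
77.99(291 − T) = 1778.9(T − 14.9)
1856.9 T = 49200  ⇒  T ≈ 26.50 °C

T_f ≈ 26.5 °C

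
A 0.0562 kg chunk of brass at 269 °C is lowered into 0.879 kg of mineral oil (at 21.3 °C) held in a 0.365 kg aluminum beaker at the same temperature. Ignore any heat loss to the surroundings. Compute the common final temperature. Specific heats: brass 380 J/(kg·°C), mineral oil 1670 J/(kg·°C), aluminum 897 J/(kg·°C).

T_f ≈ 24.2 °C

With ΣQ=0 the equilibrium temperature is the m·c-weighted mean:
T_f = (21.36*269 + 1467.9*21.3 + 327.4*21.3) / (21.36 + 1467.9 + 327.4)
    = 43985 / 1816.7 ≈ 24.21 °C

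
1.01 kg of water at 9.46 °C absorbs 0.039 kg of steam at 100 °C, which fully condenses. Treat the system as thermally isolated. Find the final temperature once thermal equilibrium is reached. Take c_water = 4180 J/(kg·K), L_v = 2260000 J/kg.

T_f ≈ 32.9 °C

Conservation of energy gives ΣQ = 0:
steam→water at 100 °C releases m L_v = 0.039×2260000 = 88140
  condensate cools 100→T: 0.039×4180×(T − 100) = 163.02(T − 100)
  original water: 4221.8(T − 9.46)
4384.8 T = 88140 + 16302 + 39938 = 144380
T ≈ 32.93 °C, under the boiling point, so the assumption holds.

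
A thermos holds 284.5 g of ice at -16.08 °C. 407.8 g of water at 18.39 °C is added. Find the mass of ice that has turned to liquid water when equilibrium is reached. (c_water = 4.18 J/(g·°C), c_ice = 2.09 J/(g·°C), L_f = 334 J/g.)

m_melted ≈ 65.2 g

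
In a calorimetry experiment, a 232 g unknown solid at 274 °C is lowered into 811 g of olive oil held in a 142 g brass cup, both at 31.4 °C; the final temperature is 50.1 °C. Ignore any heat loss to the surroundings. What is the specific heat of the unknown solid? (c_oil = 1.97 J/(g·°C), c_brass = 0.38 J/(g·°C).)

c ≈ 0.595 J/(g·°C)

Taking heat into each body as positive, Σ m c ΔT = 0:
232×c×(50.1 − 274) + 811×1.97×(50.1 − 31.4) + 142×0.38×(50.1 − 31.4) = 0
-51945 c = -30885
c = -30885/-51945 ≈ 0.5946 J/(g·°C)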